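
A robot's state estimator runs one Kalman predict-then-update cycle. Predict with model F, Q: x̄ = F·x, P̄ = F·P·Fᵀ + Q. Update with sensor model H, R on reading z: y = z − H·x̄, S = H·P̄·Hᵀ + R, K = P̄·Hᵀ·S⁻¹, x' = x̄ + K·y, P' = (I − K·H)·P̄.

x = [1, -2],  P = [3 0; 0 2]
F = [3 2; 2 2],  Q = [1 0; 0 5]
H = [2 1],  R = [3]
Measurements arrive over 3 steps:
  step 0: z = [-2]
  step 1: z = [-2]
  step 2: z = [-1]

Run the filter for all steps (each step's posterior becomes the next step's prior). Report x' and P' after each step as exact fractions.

step 0: x' = [-20/69, -199/138], P' = [83/69 -185/138; -185/138 971/276]
step 1: x' = [-5491/5999, -2873/5999], P' = [6651/5999 -7608/5999; -7608/5999 21204/5999]
step 2: x' = [-70989/88438, 51913/176876], P' = [145255/132657 -329923/265314; -329923/265314 1853197/530628]

step 0: x̄ = F·x = [-1, -2]
step 0: P̄ = F·P·Fᵀ + Q = [36 26; 26 25]
step 0: y = z − H·x̄ = [2]
step 0: S = H·P̄·Hᵀ + R = [276]
step 0: K = P̄·Hᵀ·S⁻¹ = [49/138; 77/276]
step 0: x' = x̄ + K·y = [-20/69, -199/138]
step 0: P' = (I − K·H)·P̄ = [83/69 -185/138; -185/138 971/276]
step 1: x̄ = F·x = [-259/69, -239/69]
step 1: P̄ = F·P·Fᵀ + Q = [677/69 544/69; 544/69 908/69]
step 1: y = z − H·x̄ = [619/69]
step 1: S = H·P̄·Hᵀ + R = [5999/69]
step 1: K = P̄·Hᵀ·S⁻¹ = [1898/5999; 1996/5999]
step 1: x' = x̄ + K·y = [-5491/5999, -2873/5999]
step 1: P' = (I − K·H)·P̄ = [6651/5999 -7608/5999; -7608/5999 21204/5999]
step 2: x̄ = F·x = [-22219/5999, -16728/5999]
step 2: P̄ = F·P·Fᵀ + Q = [59378/5999 48642/5999; 48642/5999 80551/5999]
step 2: y = z − H·x̄ = [7881/857]
step 2: S = H·P̄·Hᵀ + R = [75804/857]
step 2: K = P̄·Hᵀ·S⁻¹ = [11957/37902; 25405/75804]
step 2: x' = x̄ + K·y = [-70989/88438, 51913/176876]
step 2: P' = (I − K·H)·P̄ = [145255/132657 -329923/265314; -329923/265314 1853197/530628]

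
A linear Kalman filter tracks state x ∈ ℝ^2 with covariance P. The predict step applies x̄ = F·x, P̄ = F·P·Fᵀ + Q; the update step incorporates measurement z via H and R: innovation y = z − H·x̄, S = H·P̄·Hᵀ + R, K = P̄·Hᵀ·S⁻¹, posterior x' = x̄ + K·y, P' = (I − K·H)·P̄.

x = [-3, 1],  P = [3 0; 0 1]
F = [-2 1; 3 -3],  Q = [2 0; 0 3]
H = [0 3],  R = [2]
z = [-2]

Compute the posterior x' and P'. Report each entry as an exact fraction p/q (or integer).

x̄ = F·x = [7, -12]
P̄ = F·P·Fᵀ + Q = [15 -21; -21 39]
y = z − H·x̄ = [34]
S = H·P̄·Hᵀ + R = [353]
K = P̄·Hᵀ·S⁻¹ = [-63/353; 117/353]
x' = x̄ + K·y = [329/353, -258/353]
P' = (I − K·H)·P̄ = [1326/353 -42/353; -42/353 78/353]

x' = [329/353, -258/353]
P' = [1326/353 -42/353; -42/353 78/353]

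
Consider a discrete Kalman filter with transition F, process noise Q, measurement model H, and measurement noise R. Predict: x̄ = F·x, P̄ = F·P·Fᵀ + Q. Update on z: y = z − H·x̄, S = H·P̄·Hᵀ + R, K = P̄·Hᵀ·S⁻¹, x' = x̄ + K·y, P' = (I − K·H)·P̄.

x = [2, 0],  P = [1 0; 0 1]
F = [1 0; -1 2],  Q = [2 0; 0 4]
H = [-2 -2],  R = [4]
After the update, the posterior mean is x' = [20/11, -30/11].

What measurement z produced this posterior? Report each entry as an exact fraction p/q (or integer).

z = [2]

x̄ = F·x = [2, -2]
P̄ = F·P·Fᵀ + Q = [3 -1; -1 9]
S = H·P̄·Hᵀ + R = [44]
K = P̄·Hᵀ·S⁻¹ = [-1/11; -4/11]
x' − x̄ = [-2/11, -8/11] = K·y
y = (KᵀK)⁻¹·Kᵀ·(x' − x̄) = [2]
z = y + H·x̄ = [2] + [0] = [2]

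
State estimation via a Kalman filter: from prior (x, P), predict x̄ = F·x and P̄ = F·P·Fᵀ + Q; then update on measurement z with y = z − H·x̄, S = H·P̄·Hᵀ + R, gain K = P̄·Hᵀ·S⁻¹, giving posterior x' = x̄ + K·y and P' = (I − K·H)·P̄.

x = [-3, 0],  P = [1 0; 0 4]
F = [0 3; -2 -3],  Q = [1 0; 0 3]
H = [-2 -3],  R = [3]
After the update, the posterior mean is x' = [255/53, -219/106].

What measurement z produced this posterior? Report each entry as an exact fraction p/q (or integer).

z = [-3]

x̄ = F·x = [0, 6]
P̄ = F·P·Fᵀ + Q = [37 -36; -36 43]
S = H·P̄·Hᵀ + R = [106]
K = P̄·Hᵀ·S⁻¹ = [17/53; -57/106]
x' − x̄ = [255/53, -855/106] = K·y
y = (KᵀK)⁻¹·Kᵀ·(x' − x̄) = [15]
z = y + H·x̄ = [15] + [-18] = [-3]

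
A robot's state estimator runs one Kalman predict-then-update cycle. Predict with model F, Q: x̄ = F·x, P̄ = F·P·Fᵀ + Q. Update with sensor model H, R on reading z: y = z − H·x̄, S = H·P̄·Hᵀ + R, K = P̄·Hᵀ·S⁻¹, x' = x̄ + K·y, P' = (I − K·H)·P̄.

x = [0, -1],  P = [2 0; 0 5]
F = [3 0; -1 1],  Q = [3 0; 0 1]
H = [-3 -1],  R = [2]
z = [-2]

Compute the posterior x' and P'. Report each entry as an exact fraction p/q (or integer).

x' = [171/163, -193/163]
P' = [174/163 -408/163; -408/163 1204/163]

x̄ = F·x = [0, -1]
P̄ = F·P·Fᵀ + Q = [21 -6; -6 8]
y = z − H·x̄ = [-3]
S = H·P̄·Hᵀ + R = [163]
K = P̄·Hᵀ·S⁻¹ = [-57/163; 10/163]
x' = x̄ + K·y = [171/163, -193/163]
P' = (I − K·H)·P̄ = [174/163 -408/163; -408/163 1204/163]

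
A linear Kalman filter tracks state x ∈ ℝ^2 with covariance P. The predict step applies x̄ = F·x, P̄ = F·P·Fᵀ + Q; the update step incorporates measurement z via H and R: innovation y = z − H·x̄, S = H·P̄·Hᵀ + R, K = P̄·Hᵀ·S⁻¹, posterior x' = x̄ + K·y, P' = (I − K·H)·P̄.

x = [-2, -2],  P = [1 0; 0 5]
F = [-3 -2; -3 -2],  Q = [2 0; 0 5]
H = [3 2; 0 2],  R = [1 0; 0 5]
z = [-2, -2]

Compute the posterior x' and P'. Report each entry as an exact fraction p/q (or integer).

x̄ = F·x = [10, 10]
P̄ = F·P·Fᵀ + Q = [31 29; 29 34]
y = z − H·x̄ = [-52, -22]
S = H·P̄·Hᵀ + R = [764 310; 310 141]
K = P̄·Hᵀ·S⁻¹ = [3311/11624 -1249/5812; 775/11624 1951/5812]
x' = x̄ + K·y = [-122/1453, -1238/1453]
P' = (I − K·H)·P̄ = [5267/11624 -6245/11624; -6245/11624 9755/11624]

x' = [-122/1453, -1238/1453]
P' = [5267/11624 -6245/11624; -6245/11624 9755/11624]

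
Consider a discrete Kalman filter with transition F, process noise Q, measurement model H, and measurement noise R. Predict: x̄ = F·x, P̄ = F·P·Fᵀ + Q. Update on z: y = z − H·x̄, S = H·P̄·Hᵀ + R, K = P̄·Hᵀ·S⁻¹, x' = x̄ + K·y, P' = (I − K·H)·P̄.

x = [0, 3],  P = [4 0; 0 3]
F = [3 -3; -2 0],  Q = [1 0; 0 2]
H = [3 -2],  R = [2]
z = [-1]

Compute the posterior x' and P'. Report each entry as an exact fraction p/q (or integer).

x̄ = F·x = [-9, 0]
P̄ = F·P·Fᵀ + Q = [64 -24; -24 18]
y = z − H·x̄ = [26]
S = H·P̄·Hᵀ + R = [938]
K = P̄·Hᵀ·S⁻¹ = [120/469; -54/469]
x' = x̄ + K·y = [-1101/469, -1404/469]
P' = (I − K·H)·P̄ = [1216/469 1704/469; 1704/469 2610/469]

x' = [-1101/469, -1404/469]
P' = [1216/469 1704/469; 1704/469 2610/469]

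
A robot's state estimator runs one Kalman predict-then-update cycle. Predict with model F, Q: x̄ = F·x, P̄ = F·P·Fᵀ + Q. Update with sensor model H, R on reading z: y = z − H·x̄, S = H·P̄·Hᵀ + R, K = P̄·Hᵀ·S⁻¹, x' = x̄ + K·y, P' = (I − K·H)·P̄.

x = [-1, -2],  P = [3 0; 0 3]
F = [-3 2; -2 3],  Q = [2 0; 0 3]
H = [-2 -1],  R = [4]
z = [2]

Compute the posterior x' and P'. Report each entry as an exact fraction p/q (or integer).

x' = [1/3, -160/59]
P' = [5/3 -2; -2 312/59]

x̄ = F·x = [-1, -4]
P̄ = F·P·Fᵀ + Q = [41 36; 36 42]
y = z − H·x̄ = [-4]
S = H·P̄·Hᵀ + R = [354]
K = P̄·Hᵀ·S⁻¹ = [-1/3; -19/59]
x' = x̄ + K·y = [1/3, -160/59]
P' = (I − K·H)·P̄ = [5/3 -2; -2 312/59]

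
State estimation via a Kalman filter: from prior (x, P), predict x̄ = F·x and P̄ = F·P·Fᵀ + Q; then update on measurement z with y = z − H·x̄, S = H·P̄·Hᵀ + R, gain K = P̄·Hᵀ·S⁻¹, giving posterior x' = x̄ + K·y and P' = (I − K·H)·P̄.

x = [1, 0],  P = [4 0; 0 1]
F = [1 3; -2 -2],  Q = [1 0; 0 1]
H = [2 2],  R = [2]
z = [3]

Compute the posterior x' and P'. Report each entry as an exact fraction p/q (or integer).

x̄ = F·x = [1, -2]
P̄ = F·P·Fᵀ + Q = [14 -14; -14 21]
y = z − H·x̄ = [5]
S = H·P̄·Hᵀ + R = [30]
K = P̄·Hᵀ·S⁻¹ = [0; 7/15]
x' = x̄ + K·y = [1, 1/3]
P' = (I − K·H)·P̄ = [14 -14; -14 217/15]

x' = [1, 1/3]
P' = [14 -14; -14 217/15]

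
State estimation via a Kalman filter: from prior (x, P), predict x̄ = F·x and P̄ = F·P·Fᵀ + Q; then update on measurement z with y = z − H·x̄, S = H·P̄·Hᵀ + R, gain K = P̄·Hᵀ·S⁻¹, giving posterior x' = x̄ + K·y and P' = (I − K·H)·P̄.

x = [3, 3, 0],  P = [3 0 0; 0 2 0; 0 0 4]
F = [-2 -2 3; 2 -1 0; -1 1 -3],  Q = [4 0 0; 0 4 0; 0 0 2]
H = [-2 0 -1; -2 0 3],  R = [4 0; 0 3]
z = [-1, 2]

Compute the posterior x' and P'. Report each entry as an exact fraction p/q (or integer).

x' = [-17738/95729, -228021/95729, 49141/95729]
P' = [56256/95729 -37656/95729 25224/95729; -37656/95729 1020722/95729 -32240/95729; 25224/95729 -32240/95729 40388/95729]

x̄ = F·x = [-12, 3, 0]
P̄ = F·P·Fᵀ + Q = [60 -8 -34; -8 18 -8; -34 -8 43]
y = z − H·x̄ = [-25, -22]
S = H·P̄·Hᵀ + R = [151 247; 247 1038]
K = P̄·Hᵀ·S⁻¹ = [-34434/95729 -12280/95729; 26888/95729 -7136/95729; -22709/95729 23572/95729]
x' = x̄ + K·y = [-17738/95729, -228021/95729, 49141/95729]
P' = (I − K·H)·P̄ = [56256/95729 -37656/95729 25224/95729; -37656/95729 1020722/95729 -32240/95729; 25224/95729 -32240/95729 40388/95729]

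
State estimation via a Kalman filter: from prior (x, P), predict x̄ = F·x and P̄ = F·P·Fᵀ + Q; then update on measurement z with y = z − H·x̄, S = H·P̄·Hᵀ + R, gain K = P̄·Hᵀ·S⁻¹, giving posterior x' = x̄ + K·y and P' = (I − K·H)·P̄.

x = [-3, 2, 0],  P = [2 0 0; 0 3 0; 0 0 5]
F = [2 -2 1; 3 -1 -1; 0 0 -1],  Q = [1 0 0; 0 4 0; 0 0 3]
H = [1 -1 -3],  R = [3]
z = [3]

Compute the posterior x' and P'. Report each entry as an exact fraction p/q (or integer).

x̄ = F·x = [-10, -11, 0]
P̄ = F·P·Fᵀ + Q = [26 13 -5; 13 30 5; -5 5 8]
y = z − H·x̄ = [2]
S = H·P̄·Hᵀ + R = [165]
K = P̄·Hᵀ·S⁻¹ = [28/165; -32/165; -34/165]
x' = x̄ + K·y = [-1594/165, -1879/165, -68/165]
P' = (I − K·H)·P̄ = [3506/165 3041/165 127/165; 3041/165 3926/165 -263/165; 127/165 -263/165 164/165]

x' = [-1594/165, -1879/165, -68/165]
P' = [3506/165 3041/165 127/165; 3041/165 3926/165 -263/165; 127/165 -263/165 164/165]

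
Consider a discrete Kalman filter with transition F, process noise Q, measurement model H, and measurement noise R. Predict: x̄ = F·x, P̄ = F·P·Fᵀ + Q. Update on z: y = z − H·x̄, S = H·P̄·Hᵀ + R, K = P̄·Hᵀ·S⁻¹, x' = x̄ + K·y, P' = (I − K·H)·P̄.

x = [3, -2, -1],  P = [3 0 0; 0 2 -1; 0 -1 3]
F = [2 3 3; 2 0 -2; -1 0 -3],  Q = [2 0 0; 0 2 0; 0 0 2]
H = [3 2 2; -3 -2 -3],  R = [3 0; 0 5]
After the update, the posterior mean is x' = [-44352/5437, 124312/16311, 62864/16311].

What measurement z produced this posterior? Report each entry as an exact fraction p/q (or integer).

z = [-2, -3]

x̄ = F·x = [-3, 8, 0]
P̄ = F·P·Fᵀ + Q = [41 0 -24; 0 26 12; -24 12 32]
S = H·P̄·Hᵀ + R = [412 -425; -425 478]
K = P̄·Hᵀ·S⁻¹ = [4725/5437 3621/5437; -1072/16311 -3956/16311; -12752/16311 -12976/16311]
x' − x̄ = [-28041/5437, -6176/16311, 62864/16311] = K·y
y = (KᵀK)⁻¹·Kᵀ·(x' − x̄) = [-9, 4]
z = y + H·x̄ = [-9, 4] + [7, -7] = [-2, -3]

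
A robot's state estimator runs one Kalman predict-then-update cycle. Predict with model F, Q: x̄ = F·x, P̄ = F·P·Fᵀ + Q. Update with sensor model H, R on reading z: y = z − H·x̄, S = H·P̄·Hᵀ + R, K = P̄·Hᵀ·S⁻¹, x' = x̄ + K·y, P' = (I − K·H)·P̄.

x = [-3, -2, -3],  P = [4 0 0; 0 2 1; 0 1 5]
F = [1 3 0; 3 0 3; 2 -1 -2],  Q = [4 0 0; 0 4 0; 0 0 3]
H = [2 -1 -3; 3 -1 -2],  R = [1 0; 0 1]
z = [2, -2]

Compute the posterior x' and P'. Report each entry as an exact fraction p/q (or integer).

x̄ = F·x = [-9, -18, 2]
P̄ = F·P·Fᵀ + Q = [26 21 -4; 21 85 -9; -4 -9 45]
y = z − H·x̄ = [8, 11]
S = H·P̄·Hᵀ + R = [505 413; 413 386]
K = P̄·Hᵀ·S⁻¹ = [-10247/24361 15066/24361; -4524/24361 4588/24361; -13315/24361 8377/24361]
x' = x̄ + K·y = [-135499/24361, -424222/24361, 34349/24361]
P' = (I − K·H)·P̄ = [94717/24361 407893/24361 -69404/24361; 407893/24361 2016653/24361 -398781/24361; -69404/24361 -398781/24361 91096/24361]

x' = [-135499/24361, -424222/24361, 34349/24361]
P' = [94717/24361 407893/24361 -69404/24361; 407893/24361 2016653/24361 -398781/24361; -69404/24361 -398781/24361 91096/24361]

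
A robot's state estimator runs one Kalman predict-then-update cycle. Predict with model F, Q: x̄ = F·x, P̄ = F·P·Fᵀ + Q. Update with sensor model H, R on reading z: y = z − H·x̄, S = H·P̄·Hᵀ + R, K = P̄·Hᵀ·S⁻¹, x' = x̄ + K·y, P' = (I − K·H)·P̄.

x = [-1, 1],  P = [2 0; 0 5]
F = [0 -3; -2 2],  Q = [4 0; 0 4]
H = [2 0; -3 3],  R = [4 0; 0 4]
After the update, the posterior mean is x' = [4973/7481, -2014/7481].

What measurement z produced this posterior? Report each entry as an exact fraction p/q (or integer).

z = [1, -3]

x̄ = F·x = [-3, 4]
P̄ = F·P·Fᵀ + Q = [49 -30; -30 32]
S = H·P̄·Hᵀ + R = [200 -474; -474 1273]
K = P̄·Hᵀ·S⁻¹ = [3104/7481 -237/7481; 2946/7481 2190/7481]
x' − x̄ = [27416/7481, -31938/7481] = K·y
y = (KᵀK)⁻¹·Kᵀ·(x' − x̄) = [7, -24]
z = y + H·x̄ = [7, -24] + [-6, 21] = [1, -3]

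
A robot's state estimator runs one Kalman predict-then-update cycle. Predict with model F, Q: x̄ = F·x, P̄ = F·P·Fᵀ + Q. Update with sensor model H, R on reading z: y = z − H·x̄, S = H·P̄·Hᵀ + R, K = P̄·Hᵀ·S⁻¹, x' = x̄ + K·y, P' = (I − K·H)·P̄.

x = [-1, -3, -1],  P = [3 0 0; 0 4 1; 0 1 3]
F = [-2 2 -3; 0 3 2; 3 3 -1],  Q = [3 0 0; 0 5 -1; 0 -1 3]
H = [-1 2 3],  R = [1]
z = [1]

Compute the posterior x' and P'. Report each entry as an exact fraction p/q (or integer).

x' = [-299/123, -77/82, 11/82]
P' = [27778/615 281/41 2148/205; 281/41 1955/82 -1111/82; 2148/205 -1111/82 5163/410]

x̄ = F·x = [-1, -11, -11]
P̄ = F·P·Fᵀ + Q = [46 1 4; 1 65 32; 4 32 63]
y = z − H·x̄ = [55]
S = H·P̄·Hᵀ + R = [1230]
K = P̄·Hᵀ·S⁻¹ = [-16/615; 15/82; 83/410]
x' = x̄ + K·y = [-299/123, -77/82, 11/82]
P' = (I − K·H)·P̄ = [27778/615 281/41 2148/205; 281/41 1955/82 -1111/82; 2148/205 -1111/82 5163/410]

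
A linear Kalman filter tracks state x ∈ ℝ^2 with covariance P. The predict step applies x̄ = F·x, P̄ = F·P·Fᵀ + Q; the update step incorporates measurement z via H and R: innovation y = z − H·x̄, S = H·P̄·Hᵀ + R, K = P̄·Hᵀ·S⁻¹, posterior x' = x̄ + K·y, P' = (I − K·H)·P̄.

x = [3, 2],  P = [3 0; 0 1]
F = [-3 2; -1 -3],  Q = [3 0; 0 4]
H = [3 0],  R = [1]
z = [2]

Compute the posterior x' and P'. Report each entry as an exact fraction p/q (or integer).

x' = [199/307, -2610/307]
P' = [34/307 3/307; 3/307 4831/307]

x̄ = F·x = [-5, -9]
P̄ = F·P·Fᵀ + Q = [34 3; 3 16]
y = z − H·x̄ = [17]
S = H·P̄·Hᵀ + R = [307]
K = P̄·Hᵀ·S⁻¹ = [102/307; 9/307]
x' = x̄ + K·y = [199/307, -2610/307]
P' = (I − K·H)·P̄ = [34/307 3/307; 3/307 4831/307]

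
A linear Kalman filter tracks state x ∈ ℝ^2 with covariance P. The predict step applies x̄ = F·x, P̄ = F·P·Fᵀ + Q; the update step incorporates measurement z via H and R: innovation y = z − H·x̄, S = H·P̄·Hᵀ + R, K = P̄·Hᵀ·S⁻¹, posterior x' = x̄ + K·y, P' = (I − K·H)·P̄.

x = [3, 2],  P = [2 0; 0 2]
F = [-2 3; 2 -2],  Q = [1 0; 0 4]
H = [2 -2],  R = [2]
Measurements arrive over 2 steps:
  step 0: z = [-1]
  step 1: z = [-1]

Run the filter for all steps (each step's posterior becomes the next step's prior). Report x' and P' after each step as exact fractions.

step 0: x̄ = F·x = [0, 2]
step 0: P̄ = F·P·Fᵀ + Q = [27 -20; -20 20]
step 0: y = z − H·x̄ = [3]
step 0: S = H·P̄·Hᵀ + R = [350]
step 0: K = P̄·Hᵀ·S⁻¹ = [47/175; -8/35]
step 0: x' = x̄ + K·y = [141/175, 46/35]
step 0: P' = (I − K·H)·P̄ = [307/175 52/35; 52/35 12/7]
step 1: x̄ = F·x = [408/175, -178/175]
step 1: P̄ = F·P·Fᵀ + Q = [983/175 -428/175; -428/175 1048/175]
step 1: y = z − H·x̄ = [-1347/175]
step 1: S = H·P̄·Hᵀ + R = [11898/175]
step 1: K = P̄·Hᵀ·S⁻¹ = [1411/5949; -164/661]
step 1: x' = x̄ + K·y = [1003/1983, 590/661]
step 1: P' = (I − K·H)·P̄ = [10663/5949 1028/661; 1028/661 1192/661]

step 0: x' = [141/175, 46/35], P' = [307/175 52/35; 52/35 12/7]
step 1: x' = [1003/1983, 590/661], P' = [10663/5949 1028/661; 1028/661 1192/661]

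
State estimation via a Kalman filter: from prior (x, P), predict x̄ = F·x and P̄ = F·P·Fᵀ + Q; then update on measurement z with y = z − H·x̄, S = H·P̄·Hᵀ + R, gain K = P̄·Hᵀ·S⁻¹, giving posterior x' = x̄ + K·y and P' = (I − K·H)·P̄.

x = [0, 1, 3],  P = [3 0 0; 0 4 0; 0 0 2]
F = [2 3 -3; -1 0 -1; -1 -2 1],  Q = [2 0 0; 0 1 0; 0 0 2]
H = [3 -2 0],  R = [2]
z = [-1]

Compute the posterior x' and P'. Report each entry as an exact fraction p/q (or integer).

x̄ = F·x = [-6, -3, 1]
P̄ = F·P·Fᵀ + Q = [68 0 -36; 0 6 1; -36 1 23]
y = z − H·x̄ = [11]
S = H·P̄·Hᵀ + R = [638]
K = P̄·Hᵀ·S⁻¹ = [102/319; -6/319; -5/29]
x' = x̄ + K·y = [-72/29, -93/29, -26/29]
P' = (I − K·H)·P̄ = [884/319 1224/319 -24/29; 1224/319 1842/319 -31/29; -24/29 -31/29 117/29]

x' = [-72/29, -93/29, -26/29]
P' = [884/319 1224/319 -24/29; 1224/319 1842/319 -31/29; -24/29 -31/29 117/29]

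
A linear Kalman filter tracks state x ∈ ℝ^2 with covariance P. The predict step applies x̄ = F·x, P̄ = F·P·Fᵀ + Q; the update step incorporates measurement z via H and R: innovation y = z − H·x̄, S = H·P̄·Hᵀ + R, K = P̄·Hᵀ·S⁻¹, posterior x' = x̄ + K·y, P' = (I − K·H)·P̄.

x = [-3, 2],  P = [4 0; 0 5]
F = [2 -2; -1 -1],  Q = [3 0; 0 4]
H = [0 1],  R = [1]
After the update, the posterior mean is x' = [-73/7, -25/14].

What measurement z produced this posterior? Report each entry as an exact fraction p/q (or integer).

x̄ = F·x = [-10, 1]
P̄ = F·P·Fᵀ + Q = [39 2; 2 13]
S = H·P̄·Hᵀ + R = [14]
K = P̄·Hᵀ·S⁻¹ = [1/7; 13/14]
x' − x̄ = [-3/7, -39/14] = K·y
y = (KᵀK)⁻¹·Kᵀ·(x' − x̄) = [-3]
z = y + H·x̄ = [-3] + [1] = [-2]

z = [-2]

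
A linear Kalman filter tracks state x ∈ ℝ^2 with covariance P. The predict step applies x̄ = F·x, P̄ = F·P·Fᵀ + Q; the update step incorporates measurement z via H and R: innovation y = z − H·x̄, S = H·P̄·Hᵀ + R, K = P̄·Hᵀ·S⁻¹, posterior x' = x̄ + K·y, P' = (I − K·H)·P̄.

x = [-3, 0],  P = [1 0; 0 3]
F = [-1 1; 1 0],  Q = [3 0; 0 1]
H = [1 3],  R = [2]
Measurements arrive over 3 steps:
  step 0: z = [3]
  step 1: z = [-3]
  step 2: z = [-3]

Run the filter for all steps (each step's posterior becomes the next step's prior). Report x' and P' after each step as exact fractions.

step 0: x' = [33/7, -6/7], P' = [131/21 -41/21; -41/21 17/21]
step 1: x' = [-1158/671, -123/671], P' = [6994/671 -2480/671; -2480/671 1016/671]
step 2: x' = [17688/14233, -20271/14233], P' = [366467/28466 -131115/28466; -131115/28466 52719/28466]

step 0: x̄ = F·x = [3, -3]
step 0: P̄ = F·P·Fᵀ + Q = [7 -1; -1 2]
step 0: y = z − H·x̄ = [9]
step 0: S = H·P̄·Hᵀ + R = [21]
step 0: K = P̄·Hᵀ·S⁻¹ = [4/21; 5/21]
step 0: x' = x̄ + K·y = [33/7, -6/7]
step 0: P' = (I − K·H)·P̄ = [131/21 -41/21; -41/21 17/21]
step 1: x̄ = F·x = [-39/7, 33/7]
step 1: P̄ = F·P·Fᵀ + Q = [293/21 -172/21; -172/21 152/21]
step 1: y = z − H·x̄ = [-81/7]
step 1: S = H·P̄·Hᵀ + R = [671/21]
step 1: K = P̄·Hᵀ·S⁻¹ = [-223/671; 284/671]
step 1: x' = x̄ + K·y = [-1158/671, -123/671]
step 1: P' = (I − K·H)·P̄ = [6994/671 -2480/671; -2480/671 1016/671]
step 2: x̄ = F·x = [1035/671, -1158/671]
step 2: P̄ = F·P·Fᵀ + Q = [14983/671 -9474/671; -9474/671 7665/671]
step 2: y = z − H·x̄ = [426/671]
step 2: S = H·P̄·Hᵀ + R = [28466/671]
step 2: K = P̄·Hᵀ·S⁻¹ = [-13439/28466; 13521/28466]
step 2: x' = x̄ + K·y = [17688/14233, -20271/14233]
step 2: P' = (I − K·H)·P̄ = [366467/28466 -131115/28466; -131115/28466 52719/28466]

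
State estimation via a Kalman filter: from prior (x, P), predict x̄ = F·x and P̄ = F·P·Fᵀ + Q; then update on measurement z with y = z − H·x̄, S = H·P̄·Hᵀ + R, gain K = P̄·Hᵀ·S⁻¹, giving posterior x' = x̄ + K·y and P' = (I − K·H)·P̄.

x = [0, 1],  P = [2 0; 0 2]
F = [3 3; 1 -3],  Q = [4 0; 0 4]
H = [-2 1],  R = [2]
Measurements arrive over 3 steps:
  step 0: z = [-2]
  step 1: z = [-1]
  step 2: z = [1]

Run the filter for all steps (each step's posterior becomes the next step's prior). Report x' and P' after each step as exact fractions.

step 0: x̄ = F·x = [3, -3]
step 0: P̄ = F·P·Fᵀ + Q = [40 -12; -12 24]
step 0: y = z − H·x̄ = [7]
step 0: S = H·P̄·Hᵀ + R = [234]
step 0: K = P̄·Hᵀ·S⁻¹ = [-46/117; 8/39]
step 0: x' = x̄ + K·y = [29/117, -61/39]
step 0: P' = (I − K·H)·P̄ = [448/117 268/39; 268/39 184/13]
step 1: x̄ = F·x = [-154/39, 578/117]
step 1: P̄ = F·P·Fᵀ + Q = [3764/13 -6128/39; -6128/39 10996/117]
step 1: y = z − H·x̄ = [-1619/117]
step 1: S = H·P̄·Hᵀ + R = [220270/117]
step 1: K = P̄·Hᵀ·S⁻¹ = [-43068/110135; 23882/110135]
step 1: x' = x̄ + K·y = [161066/110135, 213616/110135]
step 1: P' = (I − K·H)·P̄ = [181436/110135 276736/110135; 276736/110135 601236/110135]
step 2: x̄ = F·x = [1124046/110135, -479782/110135]
step 2: P̄ = F·P·Fᵀ + Q = [12465836/110135 -6527232/110135; -6527232/110135 4372684/110135]
step 2: y = z − H·x̄ = [2838009/110135]
step 2: S = H·P̄·Hᵀ + R = [80565226/110135]
step 2: K = P̄·Hᵀ·S⁻¹ = [-15729452/40282613; 8713574/40282613]
step 2: x' = x̄ + K·y = [5803638/40282613, 49051880/40282613]
step 2: P' = (I − K·H)·P̄ = [66510436/40282613 101561968/40282613; 101561968/40282613 220551084/40282613]

step 0: x' = [29/117, -61/39], P' = [448/117 268/39; 268/39 184/13]
step 1: x' = [161066/110135, 213616/110135], P' = [181436/110135 276736/110135; 276736/110135 601236/110135]
step 2: x' = [5803638/40282613, 49051880/40282613], P' = [66510436/40282613 101561968/40282613; 101561968/40282613 220551084/40282613]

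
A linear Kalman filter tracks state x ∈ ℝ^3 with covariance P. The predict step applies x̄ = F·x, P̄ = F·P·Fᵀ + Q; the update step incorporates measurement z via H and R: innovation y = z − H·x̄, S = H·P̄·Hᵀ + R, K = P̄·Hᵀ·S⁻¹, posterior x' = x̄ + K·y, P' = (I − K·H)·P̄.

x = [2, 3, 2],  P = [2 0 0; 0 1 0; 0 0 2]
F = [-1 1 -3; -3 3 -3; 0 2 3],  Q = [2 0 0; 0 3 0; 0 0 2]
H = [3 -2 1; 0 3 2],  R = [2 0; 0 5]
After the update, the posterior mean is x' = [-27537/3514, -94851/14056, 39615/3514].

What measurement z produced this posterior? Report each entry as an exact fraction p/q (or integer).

x̄ = F·x = [-5, -3, 12]
P̄ = F·P·Fᵀ + Q = [23 27 -16; 27 48 -12; -16 -12 24]
S = H·P̄·Hᵀ + R = [53 -81; -81 389]
K = P̄·Hᵀ·S⁻¹ = [895/3514 629/3514; -783/14056 4173/14056; 243/3514 159/3514]
x' − x̄ = [-9967/3514, -52683/14056, -2553/3514] = K·y
y = (KᵀK)⁻¹·Kᵀ·(x' − x̄) = [-2, -13]
z = y + H·x̄ = [-2, -13] + [3, 15] = [1, 2]

z = [1, 2]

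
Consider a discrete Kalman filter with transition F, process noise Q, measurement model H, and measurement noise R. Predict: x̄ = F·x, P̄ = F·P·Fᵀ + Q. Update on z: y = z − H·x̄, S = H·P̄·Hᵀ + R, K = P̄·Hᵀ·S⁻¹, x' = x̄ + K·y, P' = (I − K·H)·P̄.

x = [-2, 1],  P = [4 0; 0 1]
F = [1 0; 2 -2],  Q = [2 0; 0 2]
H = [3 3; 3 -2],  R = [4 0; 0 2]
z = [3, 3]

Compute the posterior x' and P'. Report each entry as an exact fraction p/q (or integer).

x' = [22/23, -67/1357]
P' = [10/69 2/69; 2/69 962/4071]

x̄ = F·x = [-2, -6]
P̄ = F·P·Fᵀ + Q = [6 8; 8 22]
y = z − H·x̄ = [27, -3]
S = H·P̄·Hᵀ + R = [400 -54; -54 48]
K = P̄·Hᵀ·S⁻¹ = [3/23 13/69; 270/1357 -785/4071]
x' = x̄ + K·y = [22/23, -67/1357]
P' = (I − K·H)·P̄ = [10/69 2/69; 2/69 962/4071]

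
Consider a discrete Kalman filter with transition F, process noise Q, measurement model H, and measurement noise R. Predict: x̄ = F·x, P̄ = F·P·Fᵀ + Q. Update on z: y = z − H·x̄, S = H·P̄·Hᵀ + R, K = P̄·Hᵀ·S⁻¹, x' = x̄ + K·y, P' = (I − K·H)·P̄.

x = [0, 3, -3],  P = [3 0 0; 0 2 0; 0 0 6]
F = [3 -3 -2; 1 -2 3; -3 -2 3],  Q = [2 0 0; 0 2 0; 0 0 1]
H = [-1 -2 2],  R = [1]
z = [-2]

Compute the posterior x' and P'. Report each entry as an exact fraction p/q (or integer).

x̄ = F·x = [-3, -15, -15]
P̄ = F·P·Fᵀ + Q = [71 -15 -51; -15 67 53; -51 53 90]
y = z − H·x̄ = [-5]
S = H·P̄·Hᵀ + R = [420]
K = P̄·Hᵀ·S⁻¹ = [-143/420; -13/420; 25/84]
x' = x̄ + K·y = [-109/84, -1247/84, -1385/84]
P' = (I − K·H)·P̄ = [9371/420 -8159/420 -709/84; -8159/420 27971/420 4777/84; -709/84 4777/84 4435/84]

x' = [-109/84, -1247/84, -1385/84]
P' = [9371/420 -8159/420 -709/84; -8159/420 27971/420 4777/84; -709/84 4777/84 4435/84]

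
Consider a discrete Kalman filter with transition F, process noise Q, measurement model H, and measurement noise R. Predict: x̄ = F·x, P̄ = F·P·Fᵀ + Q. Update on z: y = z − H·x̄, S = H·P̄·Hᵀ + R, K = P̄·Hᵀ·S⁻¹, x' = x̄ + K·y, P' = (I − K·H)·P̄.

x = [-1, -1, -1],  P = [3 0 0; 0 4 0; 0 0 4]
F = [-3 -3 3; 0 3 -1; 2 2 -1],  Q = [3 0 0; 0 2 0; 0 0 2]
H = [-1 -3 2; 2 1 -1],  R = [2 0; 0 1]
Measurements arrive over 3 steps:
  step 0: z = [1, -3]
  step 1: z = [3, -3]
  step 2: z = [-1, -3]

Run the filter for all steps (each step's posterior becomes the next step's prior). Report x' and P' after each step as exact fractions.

step 0: x' = [-1811/1079, -274/3237, -501/1079], P' = [576/1079 178/1079 748/1079; 178/1079 20524/9711 27302/9711; 748/1079 27302/9711 43540/9711]
step 1: x' = [-57429528/38955563, -89265365/38955563, -102123701/38955563], P' = [21388164/38955563 9865830/38955563 31721670/38955563; 9865830/38955563 74844162/38955563 102202186/38955563; 31721670/38955563 102202186/38955563 167997346/38955563]
step 2: x' = [-106107264201/46393495427, -91944307788/46393495427, -196114118223/46393495427], P' = [25603137456/46393495427 12184072890/46393495427 38530128564/46393495427; 12184072890/46393495427 90144258742/46393495427 123677283632/46393495427; 38530128564/46393495427 123677283632/46393495427 203695300812/46393495427]

step 0: x̄ = F·x = [3, -2, -3]
step 0: P̄ = F·P·Fᵀ + Q = [102 -48 -54; -48 42 28; -54 28 34]
step 0: y = z − H·x̄ = [4, -10]
step 0: S = H·P̄·Hᵀ + R = [210 -192; -192 453]
step 0: K = P̄·Hᵀ·S⁻¹ = [193/1079 582/1079; -4285/9711 -3574/9711; -779/9711 -2774/9711]
step 0: x' = x̄ + K·y = [-1811/1079, -274/3237, -501/1079]
step 0: P' = (I − K·H)·P̄ = [576/1079 178/1079 748/1079; 178/1079 20524/9711 27302/9711; 748/1079 27302/9711 43540/9711]
step 1: x̄ = F·x = [4204/1079, 227/1079, -9911/3237]
step 1: P̄ = F·P·Fᵀ + Q = [7621/1079 6022/3237 246/1079; 6022/3237 83866/9711 8774/3237; 246/1079 8774/3237 14158/3237]
step 1: y = z − H·x̄ = [44188/3237, -45527/3237]
step 1: S = H·P̄·Hᵀ + R = [265459/3237 -50834/1079; -50834/1079 421171/9711]
step 1: K = P̄·Hᵀ·S⁻¹ = [6228843/38955563 20920488/38955563; -14996972/38955563 -7626364/38955563; -1166768/38955563 -2351820/38955563]
step 1: x' = x̄ + K·y = [-57429528/38955563, -89265365/38955563, -102123701/38955563]
step 1: P' = (I − K·H)·P̄ = [21388164/38955563 9865830/38955563 31721670/38955563; 9865830/38955563 74844162/38955563 102202186/38955563; 31721670/38955563 102202186/38955563 167997346/38955563]
step 2: x̄ = F·x = [133713576/38955563, -165672394/38955563, -191266085/38955563]
step 2: P̄ = F·P·Fᵀ + Q = [261889269/38955563 55209276/38955563 5538750/38955563; 55209276/38955563 306292814/38955563 101803028/38955563; 5538750/38955563 101803028/38955563 174068992/38955563]
step 2: y = z − H·x̄ = [-19726999/38955563, -409887532/38955563]
step 2: S = H·P̄·Hᵀ + R = [2880176009/38955563 -1640551006/38955563; -1640551006/38955563 1561950493/38955563]
step 2: K = P̄·Hᵀ·S⁻¹ = [7452450501/46393495427 24860219238/46393495427; -17631140926/46393495427 -9164879110/46393495427; -1085688918/46393495427 -2957760052/46393495427]
step 2: x' = x̄ + K·y = [-106107264201/46393495427, -91944307788/46393495427, -196114118223/46393495427]
step 2: P' = (I − K·H)·P̄ = [25603137456/46393495427 12184072890/46393495427 38530128564/46393495427; 12184072890/46393495427 90144258742/46393495427 123677283632/46393495427; 38530128564/46393495427 123677283632/46393495427 203695300812/46393495427]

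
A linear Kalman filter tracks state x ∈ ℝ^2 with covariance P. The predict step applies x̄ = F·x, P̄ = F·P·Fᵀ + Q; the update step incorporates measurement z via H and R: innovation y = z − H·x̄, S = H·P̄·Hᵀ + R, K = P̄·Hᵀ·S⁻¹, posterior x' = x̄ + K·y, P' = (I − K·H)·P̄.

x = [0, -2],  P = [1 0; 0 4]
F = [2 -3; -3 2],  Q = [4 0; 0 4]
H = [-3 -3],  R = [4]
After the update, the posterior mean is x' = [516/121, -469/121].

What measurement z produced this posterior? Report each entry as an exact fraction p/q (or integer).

z = [-1]

x̄ = F·x = [6, -4]
P̄ = F·P·Fᵀ + Q = [44 -30; -30 29]
S = H·P̄·Hᵀ + R = [121]
K = P̄·Hᵀ·S⁻¹ = [-42/121; 3/121]
x' − x̄ = [-210/121, 15/121] = K·y
y = (KᵀK)⁻¹·Kᵀ·(x' − x̄) = [5]
z = y + H·x̄ = [5] + [-6] = [-1]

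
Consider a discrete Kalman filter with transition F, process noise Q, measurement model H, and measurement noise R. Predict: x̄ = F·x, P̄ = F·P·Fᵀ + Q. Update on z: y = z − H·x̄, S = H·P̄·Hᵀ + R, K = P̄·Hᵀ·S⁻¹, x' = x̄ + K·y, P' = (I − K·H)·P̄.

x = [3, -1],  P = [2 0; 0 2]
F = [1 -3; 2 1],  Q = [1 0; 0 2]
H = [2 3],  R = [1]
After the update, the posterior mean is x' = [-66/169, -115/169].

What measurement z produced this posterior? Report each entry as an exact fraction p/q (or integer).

z = [-3]

x̄ = F·x = [6, 5]
P̄ = F·P·Fᵀ + Q = [21 -2; -2 12]
S = H·P̄·Hᵀ + R = [169]
K = P̄·Hᵀ·S⁻¹ = [36/169; 32/169]
x' − x̄ = [-1080/169, -960/169] = K·y
y = (KᵀK)⁻¹·Kᵀ·(x' − x̄) = [-30]
z = y + H·x̄ = [-30] + [27] = [-3]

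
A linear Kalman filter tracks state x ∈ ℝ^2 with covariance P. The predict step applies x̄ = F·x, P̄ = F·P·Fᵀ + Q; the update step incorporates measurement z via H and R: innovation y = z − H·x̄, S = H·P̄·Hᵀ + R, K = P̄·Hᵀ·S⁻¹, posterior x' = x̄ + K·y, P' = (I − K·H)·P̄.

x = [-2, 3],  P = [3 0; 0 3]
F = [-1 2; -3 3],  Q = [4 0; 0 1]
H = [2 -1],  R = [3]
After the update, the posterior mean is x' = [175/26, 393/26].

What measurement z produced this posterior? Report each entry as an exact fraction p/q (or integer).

z = [-2]

x̄ = F·x = [8, 15]
P̄ = F·P·Fᵀ + Q = [19 27; 27 55]
S = H·P̄·Hᵀ + R = [26]
K = P̄·Hᵀ·S⁻¹ = [11/26; -1/26]
x' − x̄ = [-33/26, 3/26] = K·y
y = (KᵀK)⁻¹·Kᵀ·(x' − x̄) = [-3]
z = y + H·x̄ = [-3] + [1] = [-2]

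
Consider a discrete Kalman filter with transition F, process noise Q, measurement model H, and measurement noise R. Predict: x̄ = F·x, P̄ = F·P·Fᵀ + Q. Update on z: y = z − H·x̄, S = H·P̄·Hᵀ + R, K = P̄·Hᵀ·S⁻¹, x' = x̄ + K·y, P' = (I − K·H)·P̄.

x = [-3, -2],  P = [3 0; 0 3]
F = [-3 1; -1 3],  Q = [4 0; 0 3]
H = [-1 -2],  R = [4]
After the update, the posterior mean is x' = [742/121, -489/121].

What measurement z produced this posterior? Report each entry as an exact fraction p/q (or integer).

x̄ = F·x = [7, -3]
P̄ = F·P·Fᵀ + Q = [34 18; 18 33]
S = H·P̄·Hᵀ + R = [242]
K = P̄·Hᵀ·S⁻¹ = [-35/121; -42/121]
x' − x̄ = [-105/121, -126/121] = K·y
y = (KᵀK)⁻¹·Kᵀ·(x' − x̄) = [3]
z = y + H·x̄ = [3] + [-1] = [2]

z = [2]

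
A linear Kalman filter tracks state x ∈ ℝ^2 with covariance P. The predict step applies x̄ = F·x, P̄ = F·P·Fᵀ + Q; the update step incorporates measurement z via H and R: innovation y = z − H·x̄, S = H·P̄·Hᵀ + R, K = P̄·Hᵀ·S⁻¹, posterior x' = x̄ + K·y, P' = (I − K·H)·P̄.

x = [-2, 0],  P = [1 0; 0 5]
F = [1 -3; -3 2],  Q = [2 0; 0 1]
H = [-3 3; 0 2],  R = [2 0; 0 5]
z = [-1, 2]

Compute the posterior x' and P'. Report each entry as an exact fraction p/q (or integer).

x̄ = F·x = [-2, 6]
P̄ = F·P·Fᵀ + Q = [48 -33; -33 30]
y = z − H·x̄ = [-25, -10]
S = H·P̄·Hᵀ + R = [1298 378; 378 125]
K = P̄·Hᵀ·S⁻¹ = [-5427/19366 3093/9683; 945/19366 3219/9683]
x' = x̄ + K·y = [35083/19366, 28191/19366]
P' = (I − K·H)·P̄ = [19083/19366 15465/19366; 15465/19366 16095/19366]

x' = [35083/19366, 28191/19366]
P' = [19083/19366 15465/19366; 15465/19366 16095/19366]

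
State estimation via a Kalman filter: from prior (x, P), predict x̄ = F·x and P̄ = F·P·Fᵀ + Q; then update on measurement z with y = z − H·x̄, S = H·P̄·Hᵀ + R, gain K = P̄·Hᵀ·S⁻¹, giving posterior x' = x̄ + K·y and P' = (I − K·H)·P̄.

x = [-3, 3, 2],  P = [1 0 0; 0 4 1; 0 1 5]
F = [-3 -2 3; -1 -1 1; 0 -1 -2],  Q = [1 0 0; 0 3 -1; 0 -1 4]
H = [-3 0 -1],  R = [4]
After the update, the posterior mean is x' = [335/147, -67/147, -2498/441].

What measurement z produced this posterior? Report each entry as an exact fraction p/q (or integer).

x̄ = F·x = [9, 2, -7]
P̄ = F·P·Fᵀ + Q = [59 21 -21; 21 11 -6; -21 -6 32]
S = H·P̄·Hᵀ + R = [441]
K = P̄·Hᵀ·S⁻¹ = [-52/147; -19/147; 31/441]
x' − x̄ = [-988/147, -361/147, 589/441] = K·y
y = (KᵀK)⁻¹·Kᵀ·(x' − x̄) = [19]
z = y + H·x̄ = [19] + [-20] = [-1]

z = [-1]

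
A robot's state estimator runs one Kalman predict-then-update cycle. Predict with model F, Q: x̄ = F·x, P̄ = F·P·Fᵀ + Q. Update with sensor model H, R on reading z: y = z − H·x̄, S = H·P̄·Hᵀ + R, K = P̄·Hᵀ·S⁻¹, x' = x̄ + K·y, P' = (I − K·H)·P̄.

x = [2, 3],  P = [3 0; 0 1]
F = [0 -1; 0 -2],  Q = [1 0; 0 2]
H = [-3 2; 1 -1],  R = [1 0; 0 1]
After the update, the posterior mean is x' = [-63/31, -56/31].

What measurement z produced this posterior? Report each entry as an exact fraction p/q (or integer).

x̄ = F·x = [-3, -6]
P̄ = F·P·Fᵀ + Q = [2 2; 2 6]
S = H·P̄·Hᵀ + R = [19 -8; -8 5]
K = P̄·Hᵀ·S⁻¹ = [-10/31 -16/31; -2/31 -28/31]
x' − x̄ = [30/31, 130/31] = K·y
y = (KᵀK)⁻¹·Kᵀ·(x' − x̄) = [5, -5]
z = y + H·x̄ = [5, -5] + [-3, 3] = [2, -2]

z = [2, -2]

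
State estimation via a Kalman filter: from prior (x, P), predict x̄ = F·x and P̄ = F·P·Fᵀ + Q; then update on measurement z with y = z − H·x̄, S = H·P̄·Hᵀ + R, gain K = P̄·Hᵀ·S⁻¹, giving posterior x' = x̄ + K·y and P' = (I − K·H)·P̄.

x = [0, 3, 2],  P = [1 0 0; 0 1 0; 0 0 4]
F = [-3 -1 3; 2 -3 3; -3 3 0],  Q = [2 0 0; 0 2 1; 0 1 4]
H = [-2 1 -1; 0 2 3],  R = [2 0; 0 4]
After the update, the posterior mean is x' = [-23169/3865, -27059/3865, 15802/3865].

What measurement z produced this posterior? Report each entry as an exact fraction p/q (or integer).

z = [1, -2]

x̄ = F·x = [3, -3, 9]
P̄ = F·P·Fᵀ + Q = [48 33 6; 33 51 -14; 6 -14 22]
S = H·P̄·Hᵀ + R = [187 -146; -146 238]
K = P̄·Hᵀ·S⁻¹ = [-693/3865 939/3865; 4261/11595 5537/11595; -2938/11595 49/11595]
x' − x̄ = [-34764/3865, -15464/3865, -18983/3865] = K·y
y = (KᵀK)⁻¹·Kᵀ·(x' − x̄) = [19, -23]
z = y + H·x̄ = [19, -23] + [-18, 21] = [1, -2]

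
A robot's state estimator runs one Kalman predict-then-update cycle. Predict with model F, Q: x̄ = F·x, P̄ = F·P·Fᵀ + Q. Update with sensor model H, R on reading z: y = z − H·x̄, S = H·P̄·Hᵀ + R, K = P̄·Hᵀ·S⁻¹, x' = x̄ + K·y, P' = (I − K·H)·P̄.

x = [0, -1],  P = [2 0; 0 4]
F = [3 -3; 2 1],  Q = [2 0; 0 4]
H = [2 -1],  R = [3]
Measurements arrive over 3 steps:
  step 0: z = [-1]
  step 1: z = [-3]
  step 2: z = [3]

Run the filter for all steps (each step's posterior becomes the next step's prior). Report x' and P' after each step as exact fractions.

step 0: x' = [-167/243, -115/243], P' = [1064/243 1792/243; 1792/243 3632/243]
step 1: x' = [-173132/98285, -54007/98285], P' = [321298/98285 549968/98285; 549968/98285 1207348/98285]
step 2: x' = [-56168333/34976887, -215439325/34976887], P' = [108194832/34976887 182027424/34976887; 182027424/34976887 399376464/34976887]

step 0: x̄ = F·x = [3, -1]
step 0: P̄ = F·P·Fᵀ + Q = [56 0; 0 16]
step 0: y = z − H·x̄ = [-8]
step 0: S = H·P̄·Hᵀ + R = [243]
step 0: K = P̄·Hᵀ·S⁻¹ = [112/243; -16/243]
step 0: x' = x̄ + K·y = [-167/243, -115/243]
step 0: P' = (I − K·H)·P̄ = [1064/243 1792/243; 1792/243 3632/243]
step 1: x̄ = F·x = [-52/81, -449/243]
step 1: P̄ = F·P·Fᵀ + Q = [1166/27 -3296/81; -3296/81 16028/243]
step 1: y = z − H·x̄ = [-866/243]
step 1: S = H·P̄·Hᵀ + R = [98285/243]
step 1: K = P̄·Hᵀ·S⁻¹ = [30876/98285; -35804/98285]
step 1: x' = x̄ + K·y = [-173132/98285, -54007/98285]
step 1: P' = (I − K·H)·P̄ = [321298/98285 549968/98285; 549968/98285 1207348/98285]
step 2: x̄ = F·x = [-71475/19657, -400271/98285]
step 2: P̄ = F·P·Fᵀ + Q = [810992/19657 -668832/19657; -668832/19657 5085552/98285]
step 2: y = z − H·x̄ = [55394/8935]
step 2: S = H·P̄·Hᵀ + R = [3179717/8935]
step 2: K = P̄·Hᵀ·S⁻¹ = [1041280/3179717; -1070352/3179717]
step 2: x' = x̄ + K·y = [-56168333/34976887, -215439325/34976887]
step 2: P' = (I − K·H)·P̄ = [108194832/34976887 182027424/34976887; 182027424/34976887 399376464/34976887]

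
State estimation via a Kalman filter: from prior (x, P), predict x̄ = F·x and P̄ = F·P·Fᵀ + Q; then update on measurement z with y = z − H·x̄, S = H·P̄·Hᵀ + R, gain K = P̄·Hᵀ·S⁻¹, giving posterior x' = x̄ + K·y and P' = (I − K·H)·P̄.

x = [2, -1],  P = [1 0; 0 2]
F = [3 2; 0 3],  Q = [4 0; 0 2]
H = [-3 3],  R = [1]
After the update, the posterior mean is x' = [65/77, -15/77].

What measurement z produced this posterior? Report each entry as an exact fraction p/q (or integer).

x̄ = F·x = [4, -3]
P̄ = F·P·Fᵀ + Q = [21 12; 12 20]
S = H·P̄·Hᵀ + R = [154]
K = P̄·Hᵀ·S⁻¹ = [-27/154; 12/77]
x' − x̄ = [-243/77, 216/77] = K·y
y = (KᵀK)⁻¹·Kᵀ·(x' − x̄) = [18]
z = y + H·x̄ = [18] + [-21] = [-3]

z = [-3]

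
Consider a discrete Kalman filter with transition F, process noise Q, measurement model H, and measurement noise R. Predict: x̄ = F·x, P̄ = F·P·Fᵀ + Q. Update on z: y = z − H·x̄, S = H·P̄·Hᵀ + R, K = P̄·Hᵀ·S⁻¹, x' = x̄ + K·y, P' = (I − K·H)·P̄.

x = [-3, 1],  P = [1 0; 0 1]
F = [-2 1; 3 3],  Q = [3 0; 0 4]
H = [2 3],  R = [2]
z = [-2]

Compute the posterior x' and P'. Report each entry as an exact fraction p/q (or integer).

x' = [99/14, -264/49]
P' = [31/4 -36/7; -36/7 178/49]

x̄ = F·x = [7, -6]
P̄ = F·P·Fᵀ + Q = [8 -3; -3 22]
y = z − H·x̄ = [2]
S = H·P̄·Hᵀ + R = [196]
K = P̄·Hᵀ·S⁻¹ = [1/28; 15/49]
x' = x̄ + K·y = [99/14, -264/49]
P' = (I − K·H)·P̄ = [31/4 -36/7; -36/7 178/49]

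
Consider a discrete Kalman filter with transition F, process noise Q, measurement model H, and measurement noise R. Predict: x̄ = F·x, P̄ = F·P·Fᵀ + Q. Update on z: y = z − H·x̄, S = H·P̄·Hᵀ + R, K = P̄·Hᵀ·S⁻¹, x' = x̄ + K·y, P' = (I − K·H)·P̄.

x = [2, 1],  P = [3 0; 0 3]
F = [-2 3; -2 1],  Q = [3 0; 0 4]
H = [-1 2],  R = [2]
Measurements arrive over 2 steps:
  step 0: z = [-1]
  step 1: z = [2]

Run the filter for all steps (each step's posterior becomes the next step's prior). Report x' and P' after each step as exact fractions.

step 0: x̄ = F·x = [-1, -3]
step 0: P̄ = F·P·Fᵀ + Q = [42 21; 21 19]
step 0: y = z − H·x̄ = [4]
step 0: S = H·P̄·Hᵀ + R = [36]
step 0: K = P̄·Hᵀ·S⁻¹ = [0; 17/36]
step 0: x' = x̄ + K·y = [-1, -10/9]
step 0: P' = (I − K·H)·P̄ = [42 21; 21 395/36]
step 1: x̄ = F·x = [-4/3, 8/9]
step 1: P̄ = F·P·Fᵀ + Q = [71/4 395/12; 395/12 3563/36]
step 1: y = z − H·x̄ = [-10/9]
step 1: S = H·P̄·Hᵀ + R = [10223/36]
step 1: K = P̄·Hᵀ·S⁻¹ = [1731/10223; 5941/10223]
step 1: x' = x̄ + K·y = [-15554/10223, 2486/10223]
step 1: P' = (I − K·H)·P̄ = [98226/10223 50844/10223; 50844/10223 31363/10223]

step 0: x' = [-1, -10/9], P' = [42 21; 21 395/36]
step 1: x' = [-15554/10223, 2486/10223], P' = [98226/10223 50844/10223; 50844/10223 31363/10223]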